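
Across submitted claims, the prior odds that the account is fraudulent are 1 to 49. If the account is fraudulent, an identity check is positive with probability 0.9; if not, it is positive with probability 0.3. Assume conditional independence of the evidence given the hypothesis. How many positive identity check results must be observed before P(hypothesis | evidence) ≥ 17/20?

Prior odds = 1/49.
Likelihood ratio of a positive = 0.9/0.3 = 3.
Target odds: 0.85 ÷ 0.15 = 17/3.
Need (1/49) × 3ⁿ ≥ 17/3, i.e. 3ⁿ ≥ 833/3.
3⁵ = 243 falls short of 833/3 but 3⁶ = 729 reaches it, so n = 6.

6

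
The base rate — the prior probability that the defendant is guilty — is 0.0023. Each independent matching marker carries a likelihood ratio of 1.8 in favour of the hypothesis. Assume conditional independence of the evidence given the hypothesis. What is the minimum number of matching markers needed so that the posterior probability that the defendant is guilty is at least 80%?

13

Prior odds: 0.0023 ÷ 0.9977 = 23/9977.
Likelihood ratio per matching marker = 1.8.
Target odds: 0.8 ÷ 0.2 = 4.
Require 1.8ⁿ ≥ 4 ÷ (23/9977) = 39908/23.
1.8¹² ≈1156.83 falls short of 39908/23 but 1.8¹³ ≈2082.3 reaches it, so n = 13.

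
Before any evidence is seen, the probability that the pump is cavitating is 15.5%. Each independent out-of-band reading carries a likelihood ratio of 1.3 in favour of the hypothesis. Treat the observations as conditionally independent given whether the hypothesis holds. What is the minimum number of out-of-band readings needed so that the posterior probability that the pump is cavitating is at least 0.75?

Prior odds = 0.155/0.845 = 31/169.
Likelihood ratio per out-of-band reading = 1.3.
Target posterior odds = 0.75/0.25 = 3.
Need (31/169) × 1.3ⁿ ≥ 3, i.e. 1.3ⁿ ≥ 507/31.
1.3¹⁰ ≈13.7858 falls short of 507/31 but 1.3¹¹ ≈17.9216 reaches it, so n = 11.

11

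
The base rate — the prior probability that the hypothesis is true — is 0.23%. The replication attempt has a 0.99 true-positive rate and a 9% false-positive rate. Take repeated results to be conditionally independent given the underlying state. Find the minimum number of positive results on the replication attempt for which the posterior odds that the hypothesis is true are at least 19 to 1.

4

Prior odds = 0.0023/0.9977 = 23/9977.
Likelihood ratio of a positive result = 0.99/0.09 = 11.
Target odds = 19.
Need (23/9977) × 11ⁿ ≥ 19, i.e. 11ⁿ ≥ 189563/23.
11³ = 1331 falls short of 189563/23 but 11⁴ = 14641 reaches it, so n = 4.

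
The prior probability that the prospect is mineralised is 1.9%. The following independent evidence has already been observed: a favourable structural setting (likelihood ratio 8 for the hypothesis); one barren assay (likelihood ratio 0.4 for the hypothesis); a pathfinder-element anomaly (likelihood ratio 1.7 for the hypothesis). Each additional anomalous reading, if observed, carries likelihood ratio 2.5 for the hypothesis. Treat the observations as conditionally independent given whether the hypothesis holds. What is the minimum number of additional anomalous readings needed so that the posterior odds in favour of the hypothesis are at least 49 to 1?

Prior odds = 0.019/0.981 = 19/981.
Combined Bayes factor of the evidence already in hand = 8 × 0.4 × 1.7 = 5.44.
Odds after that evidence = (19/981) × 5.44 = 2584/24525.
Target odds = 49.
Need 2.5ⁿ ≥ 49 ÷ (2584/24525) = 1201725/2584.
2.5⁶ = 244.140625 falls short of 1201725/2584 but 2.5⁷ = 610.3515625 reaches it, so n = 7.

7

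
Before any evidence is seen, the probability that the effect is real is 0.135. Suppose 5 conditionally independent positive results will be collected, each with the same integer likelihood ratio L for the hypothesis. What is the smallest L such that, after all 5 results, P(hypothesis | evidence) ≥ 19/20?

Prior odds = 0.135/0.865 = 27/173.
Target odds = 0.95/0.05 = 19.
Need L⁵ ≥ 19 ÷ (27/173) = 3287/27.
2⁵ = 32 < 3287/27 ≤ 243 = 3⁵, so L = 3.

3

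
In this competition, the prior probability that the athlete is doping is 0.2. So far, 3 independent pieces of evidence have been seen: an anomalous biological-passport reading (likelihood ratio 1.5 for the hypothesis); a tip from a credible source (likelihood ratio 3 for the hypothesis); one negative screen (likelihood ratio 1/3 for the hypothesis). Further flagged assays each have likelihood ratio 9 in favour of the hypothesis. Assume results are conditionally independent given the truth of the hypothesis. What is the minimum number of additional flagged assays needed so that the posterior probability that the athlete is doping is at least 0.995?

Prior odds = 0.2/0.8 = 0.25.
Combined Bayes factor of the evidence already in hand = 1.5 × 3 × (1/3) = 1.5.
Odds after that evidence = 0.25 × 1.5 = 0.375.
Target odds = 0.995/0.005 = 199.
Need 9ⁿ ≥ 199 ÷ 0.375 = 1592/3.
9² = 81 falls short of 1592/3 but 9³ = 729 reaches it, so n = 3.

3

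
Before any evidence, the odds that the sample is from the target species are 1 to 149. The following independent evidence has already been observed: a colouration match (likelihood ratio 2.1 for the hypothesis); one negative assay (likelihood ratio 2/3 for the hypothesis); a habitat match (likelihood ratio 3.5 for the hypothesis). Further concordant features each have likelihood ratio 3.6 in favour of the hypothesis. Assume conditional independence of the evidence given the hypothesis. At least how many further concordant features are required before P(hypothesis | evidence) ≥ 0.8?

Prior odds = 1/149.
Combined Bayes factor of the evidence already in hand = 2.1 × (2/3) × 3.5 = 4.9.
Odds after that evidence = (1/149) × 4.9 = 49/1490.
Target odds = 0.8/0.2 = 4.
Need 3.6ⁿ ≥ 4 ÷ (49/1490) = 5960/49.
3.6³ = 46.656 falls short of 5960/49 but 3.6⁴ = 167.9616 reaches it, so n = 4.

4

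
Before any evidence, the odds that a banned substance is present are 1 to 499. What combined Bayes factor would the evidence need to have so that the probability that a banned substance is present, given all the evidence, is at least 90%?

4491

Prior odds = 1/499.
Target odds = 0.9/0.1 = 9.
Required Bayes factor = 9 ÷ (1/499) = 4491.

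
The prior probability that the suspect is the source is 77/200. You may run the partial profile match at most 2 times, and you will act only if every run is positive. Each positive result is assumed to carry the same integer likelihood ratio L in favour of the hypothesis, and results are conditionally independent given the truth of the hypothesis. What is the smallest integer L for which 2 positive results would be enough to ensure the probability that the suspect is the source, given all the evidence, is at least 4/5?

Prior odds = 0.385/0.615 = 77/123.
Target odds = 0.8/0.2 = 4.
Need L² ≥ 4 ÷ (77/123) = 492/77.
2² = 4 < 492/77 ≤ 9 = 3², so L = 3.

3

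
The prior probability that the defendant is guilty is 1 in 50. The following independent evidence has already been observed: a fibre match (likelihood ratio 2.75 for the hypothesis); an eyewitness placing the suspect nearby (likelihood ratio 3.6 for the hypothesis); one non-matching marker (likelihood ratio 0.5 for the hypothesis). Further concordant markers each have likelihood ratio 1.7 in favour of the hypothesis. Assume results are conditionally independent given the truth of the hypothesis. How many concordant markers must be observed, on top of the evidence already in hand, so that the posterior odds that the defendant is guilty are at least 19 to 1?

10

Prior odds = 0.02/0.98 = 1/49.
Combined Bayes factor of the evidence already in hand = 2.75 × 3.6 × 0.5 = 4.95.
Odds after that evidence = (1/49) × 4.95 = 99/980.
Target odds = 19.
Need 1.7ⁿ ≥ 19 ÷ (99/980) = 18620/99.
1.7⁹ ≈118.588 falls short of 18620/99 but 1.7¹⁰ ≈201.599 reaches it, so n = 10.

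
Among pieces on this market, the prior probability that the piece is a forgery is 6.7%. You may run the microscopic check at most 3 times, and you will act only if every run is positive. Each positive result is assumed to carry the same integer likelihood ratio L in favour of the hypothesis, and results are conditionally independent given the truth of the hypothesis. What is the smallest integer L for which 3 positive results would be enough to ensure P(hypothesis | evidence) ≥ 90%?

Prior odds = 0.067/0.933 = 67/933.
Target odds = 0.9/0.1 = 9.
Need L³ ≥ 9 ÷ (67/933) = 8397/67.
5³ = 125 < 8397/67 ≤ 216 = 6³, so L = 6.

6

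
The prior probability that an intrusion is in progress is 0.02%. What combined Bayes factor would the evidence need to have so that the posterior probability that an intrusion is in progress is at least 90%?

Prior odds = 0.0002/0.9998 = 1/4999.
Target odds = 0.9/0.1 = 9.
Required Bayes factor = 9 ÷ (1/4999) = 44991.

44991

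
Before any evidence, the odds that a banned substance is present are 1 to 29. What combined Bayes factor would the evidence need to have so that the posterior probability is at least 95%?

551

Prior odds = 1/29.
Target odds = 0.95/0.05 = 19.
Required Bayes factor = 19 ÷ (1/29) = 551.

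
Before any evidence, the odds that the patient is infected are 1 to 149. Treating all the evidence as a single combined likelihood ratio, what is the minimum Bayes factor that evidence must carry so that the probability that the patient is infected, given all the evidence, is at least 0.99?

Prior odds = 1/149.
Target odds = 0.99/0.01 = 99.
Required Bayes factor = 99 ÷ (1/149) = 14751.

14751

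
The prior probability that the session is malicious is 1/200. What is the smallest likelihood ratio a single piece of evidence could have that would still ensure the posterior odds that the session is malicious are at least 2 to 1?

Prior odds = 0.005/0.995 = 1/199.
Target odds = 2.
Required Bayes factor = 2 ÷ (1/199) = 398.

398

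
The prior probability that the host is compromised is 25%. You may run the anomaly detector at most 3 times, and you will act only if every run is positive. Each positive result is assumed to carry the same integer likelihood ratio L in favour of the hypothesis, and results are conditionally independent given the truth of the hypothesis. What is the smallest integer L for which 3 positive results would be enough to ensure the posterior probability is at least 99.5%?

Prior odds = 0.25/0.75 = 1/3.
Target odds = 0.995/0.005 = 199.
Need L³ ≥ 199 ÷ (1/3) = 597.
8³ = 512 < 597 ≤ 729 = 9³, so L = 9.

9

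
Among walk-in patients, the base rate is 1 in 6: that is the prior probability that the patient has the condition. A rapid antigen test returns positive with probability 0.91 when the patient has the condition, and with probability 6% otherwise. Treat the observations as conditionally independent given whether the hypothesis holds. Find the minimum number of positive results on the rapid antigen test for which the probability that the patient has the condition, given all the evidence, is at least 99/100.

Prior odds = (1/6)/(5/6) = 0.2.
Likelihood ratio of a positive result = 0.91/0.06 = 91/6.
Target odds: 0.99 ÷ 0.01 = 99.
Need 0.2 × (91/6)ⁿ ≥ 99, i.e. (91/6)ⁿ ≥ 495.
(91/6)² = 8281/36 falls short of 495 but (91/6)³ = 753571/216 reaches it, so n = 3.

3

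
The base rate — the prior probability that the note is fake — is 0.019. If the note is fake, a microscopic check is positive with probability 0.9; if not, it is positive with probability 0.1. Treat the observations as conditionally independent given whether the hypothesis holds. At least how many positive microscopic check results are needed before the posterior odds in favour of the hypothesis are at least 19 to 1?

4

Prior odds: 0.019 ÷ 0.981 = 19/981.
Likelihood ratio of a positive = 0.9/0.1 = 9.
Target odds = 19.
Require 9ⁿ ≥ 19 ÷ (19/981) = 981.
9³ = 729 falls short of 981 but 9⁴ = 6561 reaches it, so n = 4.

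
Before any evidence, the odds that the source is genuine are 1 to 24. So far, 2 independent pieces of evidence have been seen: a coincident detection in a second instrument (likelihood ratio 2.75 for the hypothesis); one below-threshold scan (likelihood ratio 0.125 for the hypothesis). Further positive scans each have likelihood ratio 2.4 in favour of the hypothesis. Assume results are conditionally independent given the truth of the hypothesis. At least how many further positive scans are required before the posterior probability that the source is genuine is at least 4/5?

Prior odds = 1/24.
Combined Bayes factor of the evidence already in hand = 2.75 × 0.125 = 0.34375.
Odds after that evidence = (1/24) × 0.34375 = 11/768.
Target odds = 0.8/0.2 = 4.
Need 2.4ⁿ ≥ 4 ÷ (11/768) = 3072/11.
2.4⁶ = 2985984/15625 falls short of 3072/11 but 2.4⁷ = 35831808/78125 reaches it, so n = 7.

7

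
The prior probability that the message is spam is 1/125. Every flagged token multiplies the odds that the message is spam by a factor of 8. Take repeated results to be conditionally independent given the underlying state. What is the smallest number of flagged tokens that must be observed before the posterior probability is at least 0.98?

5

Prior odds = 0.008/0.992 = 1/124.
Likelihood ratio per flagged token = 8.
Target posterior odds = 0.98/0.02 = 49.
Require 8ⁿ ≥ 49 ÷ (1/124) = 6076.
8⁴ = 4096 falls short of 6076 but 8⁵ = 32768 reaches it, so n = 5.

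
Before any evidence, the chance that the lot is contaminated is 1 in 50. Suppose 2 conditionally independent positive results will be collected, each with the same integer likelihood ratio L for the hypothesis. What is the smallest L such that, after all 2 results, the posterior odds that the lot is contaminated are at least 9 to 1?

21

Prior odds = 0.02/0.98 = 1/49.
Target odds = 9.
Need L² ≥ 9 ÷ (1/49) = 441.
20² = 400 < 441 ≤ 441 = 21², so L = 21.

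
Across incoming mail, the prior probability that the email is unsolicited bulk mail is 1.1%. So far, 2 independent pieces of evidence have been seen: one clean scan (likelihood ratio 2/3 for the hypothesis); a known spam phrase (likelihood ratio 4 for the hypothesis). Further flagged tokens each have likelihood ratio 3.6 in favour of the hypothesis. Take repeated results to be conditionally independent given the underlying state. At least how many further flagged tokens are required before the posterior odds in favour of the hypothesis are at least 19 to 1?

6

Prior odds = 0.011/0.989 = 11/989.
Combined Bayes factor of the evidence already in hand = (2/3) × 4 = 8/3.
Odds after that evidence = (11/989) × 8/3 = 88/2967.
Target odds = 19.
Need 3.6ⁿ ≥ 19 ÷ (88/2967) = 56373/88.
3.6⁵ = 604.66176 falls short of 56373/88 but 3.6⁶ = 34012224/15625 reaches it, so n = 6.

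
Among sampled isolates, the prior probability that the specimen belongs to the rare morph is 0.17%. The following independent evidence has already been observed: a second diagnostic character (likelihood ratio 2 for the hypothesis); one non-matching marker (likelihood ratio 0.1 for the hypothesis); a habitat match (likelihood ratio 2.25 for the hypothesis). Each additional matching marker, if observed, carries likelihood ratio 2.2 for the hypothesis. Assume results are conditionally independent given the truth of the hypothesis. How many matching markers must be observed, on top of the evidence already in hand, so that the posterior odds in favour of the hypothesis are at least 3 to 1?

11

Prior odds = 0.0017/0.9983 = 17/9983.
Combined Bayes factor of the evidence already in hand = 2 × 0.1 × 2.25 = 0.45.
Odds after that evidence = (17/9983) × 0.45 = 153/199660.
Target odds = 3.
Need 2.2ⁿ ≥ 3 ÷ (153/199660) = 199660/51.
2.2¹⁰ ≈2655.99 falls short of 199660/51 but 2.2¹¹ ≈5843.18 reaches it, so n = 11.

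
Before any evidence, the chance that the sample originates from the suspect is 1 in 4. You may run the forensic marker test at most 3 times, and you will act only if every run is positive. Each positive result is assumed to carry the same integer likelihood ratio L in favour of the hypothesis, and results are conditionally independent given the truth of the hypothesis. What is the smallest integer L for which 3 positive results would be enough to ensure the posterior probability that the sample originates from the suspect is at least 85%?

Prior odds = 0.25/0.75 = 1/3.
Target odds = 0.85/0.15 = 17/3.
Need L³ ≥ 17/3 ÷ (1/3) = 17.
2³ = 8 < 17 ≤ 27 = 3³, so L = 3.

3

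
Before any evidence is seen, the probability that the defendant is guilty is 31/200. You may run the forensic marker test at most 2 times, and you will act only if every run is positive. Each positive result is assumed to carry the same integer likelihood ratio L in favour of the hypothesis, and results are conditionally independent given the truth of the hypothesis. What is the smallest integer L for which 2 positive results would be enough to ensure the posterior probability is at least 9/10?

8

Prior odds = 0.155/0.845 = 31/169.
Target odds = 0.9/0.1 = 9.
Need L² ≥ 9 ÷ (31/169) = 1521/31.
7² = 49 < 1521/31 ≤ 64 = 8², so L = 8.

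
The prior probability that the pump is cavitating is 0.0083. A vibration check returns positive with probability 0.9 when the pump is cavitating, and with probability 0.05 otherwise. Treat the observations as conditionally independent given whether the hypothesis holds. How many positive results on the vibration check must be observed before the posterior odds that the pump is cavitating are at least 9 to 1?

3

Prior odds = 0.0083/0.9917 = 83/9917.
Likelihood ratio of a positive result = 0.9/0.05 = 18.
Target odds = 9.
Require 18ⁿ ≥ 9 ÷ (83/9917) = 89253/83.
18² = 324 falls short of 89253/83 but 18³ = 5832 reaches it, so n = 3.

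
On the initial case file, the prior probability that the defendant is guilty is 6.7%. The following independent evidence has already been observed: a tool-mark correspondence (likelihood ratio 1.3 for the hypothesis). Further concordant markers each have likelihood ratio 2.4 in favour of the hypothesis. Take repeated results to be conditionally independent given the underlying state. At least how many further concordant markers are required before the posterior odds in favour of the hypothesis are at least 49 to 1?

Prior odds = 0.067/0.933 = 67/933.
Bayes factor of the evidence already in hand = 1.3.
Odds after that evidence = (67/933) × 1.3 = 871/9330.
Target odds = 49.
Need 2.4ⁿ ≥ 49 ÷ (871/9330) = 457170/871.
2.4⁷ = 35831808/78125 falls short of 457170/871 but 2.4⁸ = 429981696/390625 reaches it, so n = 8.

8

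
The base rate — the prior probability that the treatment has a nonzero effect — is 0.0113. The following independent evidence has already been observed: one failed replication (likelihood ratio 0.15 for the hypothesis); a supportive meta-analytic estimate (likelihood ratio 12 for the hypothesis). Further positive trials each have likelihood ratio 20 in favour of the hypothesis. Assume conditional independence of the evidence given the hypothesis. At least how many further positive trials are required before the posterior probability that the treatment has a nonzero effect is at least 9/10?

3

Prior odds = 0.0113/0.9887 = 113/9887.
Combined Bayes factor of the evidence already in hand = 0.15 × 12 = 1.8.
Odds after that evidence = (113/9887) × 1.8 = 1017/49435.
Target odds = 0.9/0.1 = 9.
Need 20ⁿ ≥ 9 ÷ (1017/49435) = 49435/113.
20² = 400 falls short of 49435/113 but 20³ = 8000 reaches it, so n = 3.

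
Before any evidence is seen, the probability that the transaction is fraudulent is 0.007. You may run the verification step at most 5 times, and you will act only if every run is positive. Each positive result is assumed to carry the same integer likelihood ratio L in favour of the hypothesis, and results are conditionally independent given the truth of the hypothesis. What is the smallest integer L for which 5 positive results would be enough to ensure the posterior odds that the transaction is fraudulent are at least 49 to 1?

Prior odds = 0.007/0.993 = 7/993.
Target odds = 49.
Need L⁵ ≥ 49 ÷ (7/993) = 6951.
5⁵ = 3125 < 6951 ≤ 7776 = 6⁵, so L = 6.

6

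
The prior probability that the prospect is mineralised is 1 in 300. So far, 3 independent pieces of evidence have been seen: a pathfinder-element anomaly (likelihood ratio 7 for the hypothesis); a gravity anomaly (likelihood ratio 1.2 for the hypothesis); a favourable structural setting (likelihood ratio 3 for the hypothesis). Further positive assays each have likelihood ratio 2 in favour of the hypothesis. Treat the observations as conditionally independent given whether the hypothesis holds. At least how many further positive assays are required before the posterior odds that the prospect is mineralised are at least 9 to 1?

Prior odds = (1/300)/(299/300) = 1/299.
Combined Bayes factor of the evidence already in hand = 7 × 1.2 × 3 = 25.2.
Odds after that evidence = (1/299) × 25.2 = 126/1495.
Target odds = 9.
Need 2ⁿ ≥ 9 ÷ (126/1495) = 1495/14.
2⁶ = 64 falls short of 1495/14 but 2⁷ = 128 reaches it, so n = 7.

7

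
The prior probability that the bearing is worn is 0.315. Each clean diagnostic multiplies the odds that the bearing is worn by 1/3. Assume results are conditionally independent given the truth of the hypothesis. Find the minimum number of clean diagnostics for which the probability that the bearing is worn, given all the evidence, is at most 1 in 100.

Prior odds: 0.315 ÷ 0.685 = 63/137.
Likelihood ratio per clean diagnostic = 1/3.
Target odds: 0.01 ÷ 0.99 = 1/99.
Require (1/3)ⁿ ≤ 1/99 ÷ (63/137) = 137/6237.
(1/3)³ = 1/27 is still above 137/6237 but (1/3)⁴ = 1/81 is at or below it, so n = 4.

4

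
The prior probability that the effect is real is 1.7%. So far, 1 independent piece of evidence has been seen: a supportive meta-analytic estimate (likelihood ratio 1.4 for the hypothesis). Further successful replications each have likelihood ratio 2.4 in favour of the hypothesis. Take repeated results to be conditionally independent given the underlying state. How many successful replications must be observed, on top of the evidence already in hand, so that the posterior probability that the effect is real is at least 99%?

10

Prior odds = 0.017/0.983 = 17/983.
Bayes factor of the evidence already in hand = 1.4.
Odds after that evidence = (17/983) × 1.4 = 119/4915.
Target odds = 0.99/0.01 = 99.
Need 2.4ⁿ ≥ 99 ÷ (119/4915) = 486585/119.
2.4⁹ ≈2641.81 falls short of 486585/119 but 2.4¹⁰ ≈6340.34 reaches it, so n = 10.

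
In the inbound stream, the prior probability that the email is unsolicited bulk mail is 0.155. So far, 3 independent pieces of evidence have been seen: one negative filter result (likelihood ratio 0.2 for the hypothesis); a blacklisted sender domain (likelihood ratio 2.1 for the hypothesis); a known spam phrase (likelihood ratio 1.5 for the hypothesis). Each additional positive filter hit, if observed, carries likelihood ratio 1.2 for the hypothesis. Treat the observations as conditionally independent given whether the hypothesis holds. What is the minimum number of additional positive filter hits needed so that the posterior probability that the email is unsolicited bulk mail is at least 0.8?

20

Prior odds = 0.155/0.845 = 31/169.
Combined Bayes factor of the evidence already in hand = 0.2 × 2.1 × 1.5 = 0.63.
Odds after that evidence = (31/169) × 0.63 = 1953/16900.
Target odds = 0.8/0.2 = 4.
Need 1.2ⁿ ≥ 4 ÷ (1953/16900) = 67600/1953.
1.2¹⁹ ≈31.948 falls short of 67600/1953 but 1.2²⁰ ≈38.3376 reaches it, so n = 20.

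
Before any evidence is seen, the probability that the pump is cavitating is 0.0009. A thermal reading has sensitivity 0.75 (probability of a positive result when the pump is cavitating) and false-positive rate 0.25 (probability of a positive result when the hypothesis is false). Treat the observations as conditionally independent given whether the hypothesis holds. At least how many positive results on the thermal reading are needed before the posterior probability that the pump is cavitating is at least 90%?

9

Prior odds = 0.0009/0.9991 = 9/9991.
Likelihood ratio of a positive result = 0.75/0.25 = 3.
Target odds: 0.9 ÷ 0.1 = 9.
Need (9/9991) × 3ⁿ ≥ 9, i.e. 3ⁿ ≥ 9991.
3⁸ = 6561 falls short of 9991 but 3⁹ = 19683 reaches it, so n = 9.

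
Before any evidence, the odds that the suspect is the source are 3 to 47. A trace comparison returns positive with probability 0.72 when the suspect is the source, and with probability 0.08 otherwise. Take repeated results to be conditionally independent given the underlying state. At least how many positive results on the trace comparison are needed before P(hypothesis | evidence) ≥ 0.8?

Prior odds = 3/47.
Likelihood ratio of a positive result = 0.72/0.08 = 9.
Target posterior odds = 0.8/0.2 = 4.
Need (3/47) × 9ⁿ ≥ 4, i.e. 9ⁿ ≥ 188/3.
9¹ = 9 falls short of 188/3 but 9² = 81 reaches it, so n = 2.

2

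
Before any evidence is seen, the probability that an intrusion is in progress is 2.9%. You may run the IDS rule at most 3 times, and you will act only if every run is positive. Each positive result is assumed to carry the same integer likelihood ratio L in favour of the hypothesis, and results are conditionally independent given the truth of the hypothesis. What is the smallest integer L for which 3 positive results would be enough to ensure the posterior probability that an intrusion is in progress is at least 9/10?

Prior odds = 0.029/0.971 = 29/971.
Target odds = 0.9/0.1 = 9.
Need L³ ≥ 9 ÷ (29/971) = 8739/29.
6³ = 216 < 8739/29 ≤ 343 = 7³, so L = 7.

7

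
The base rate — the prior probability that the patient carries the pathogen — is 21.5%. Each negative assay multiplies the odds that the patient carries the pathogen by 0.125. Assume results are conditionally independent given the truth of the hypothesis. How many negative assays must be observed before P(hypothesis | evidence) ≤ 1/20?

Prior odds: 0.215 ÷ 0.785 = 43/157.
Likelihood ratio per negative assay = 0.125.
Target odds: 0.05 ÷ 0.95 = 1/19.
Need (43/157) × 0.125ⁿ ≤ 1/19, i.e. 0.125ⁿ ≤ 157/817.
0.125¹ = 0.125, which is already at or below the required 157/817; so n = 1.

1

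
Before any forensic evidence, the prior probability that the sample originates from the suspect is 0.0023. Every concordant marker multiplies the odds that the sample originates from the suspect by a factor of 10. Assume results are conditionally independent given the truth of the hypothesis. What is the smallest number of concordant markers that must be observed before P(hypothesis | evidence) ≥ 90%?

4

Prior odds = 0.0023/0.9977 = 23/9977.
Likelihood ratio per concordant marker = 10.
Target odds: 0.9 ÷ 0.1 = 9.
Require 10ⁿ ≥ 9 ÷ (23/9977) = 89793/23.
10³ = 1000 falls short of 89793/23 but 10⁴ = 10000 reaches it, so n = 4.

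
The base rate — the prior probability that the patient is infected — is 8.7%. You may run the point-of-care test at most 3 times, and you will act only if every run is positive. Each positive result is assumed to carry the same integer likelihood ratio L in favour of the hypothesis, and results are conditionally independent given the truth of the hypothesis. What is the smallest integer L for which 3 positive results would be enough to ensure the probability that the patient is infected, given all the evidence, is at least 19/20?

6

Prior odds = 0.087/0.913 = 87/913.
Target odds = 0.95/0.05 = 19.
Need L³ ≥ 19 ÷ (87/913) = 17347/87.
5³ = 125 < 17347/87 ≤ 216 = 6³, so L = 6.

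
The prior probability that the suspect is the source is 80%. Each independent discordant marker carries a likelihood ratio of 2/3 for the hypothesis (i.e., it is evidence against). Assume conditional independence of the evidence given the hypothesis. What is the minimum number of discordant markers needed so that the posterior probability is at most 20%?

7

Prior odds = 0.8/0.2 = 4.
Likelihood ratio per discordant marker = 2/3.
Target posterior odds = 0.2/0.8 = 0.25.
Require (2/3)ⁿ ≤ 0.25 ÷ 4 = 0.0625.
(2/3)⁶ = 64/729 is still above 0.0625 but (2/3)⁷ = 128/2187 is at or below it, so n = 7.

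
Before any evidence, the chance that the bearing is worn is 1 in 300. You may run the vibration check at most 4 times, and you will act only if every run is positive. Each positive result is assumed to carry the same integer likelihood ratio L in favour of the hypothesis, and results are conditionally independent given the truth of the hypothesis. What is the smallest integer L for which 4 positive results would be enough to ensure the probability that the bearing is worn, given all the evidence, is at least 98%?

12

Prior odds = (1/300)/(299/300) = 1/299.
Target odds = 0.98/0.02 = 49.
Need L⁴ ≥ 49 ÷ (1/299) = 14651.
11⁴ = 14641 < 14651 ≤ 20736 = 12⁴, so L = 12.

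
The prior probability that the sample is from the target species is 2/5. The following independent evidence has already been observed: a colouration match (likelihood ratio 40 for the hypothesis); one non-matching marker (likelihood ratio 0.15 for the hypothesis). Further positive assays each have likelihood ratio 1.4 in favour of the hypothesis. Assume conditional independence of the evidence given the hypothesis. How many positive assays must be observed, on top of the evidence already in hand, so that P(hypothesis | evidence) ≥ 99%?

Prior odds = 0.4/0.6 = 2/3.
Combined Bayes factor of the evidence already in hand = 40 × 0.15 = 6.
Odds after that evidence = (2/3) × 6 = 4.
Target odds = 0.99/0.01 = 99.
Need 1.4ⁿ ≥ 99 ÷ 4 = 24.75.
1.4⁹ = 40353607/1953125 falls short of 24.75 but 1.4¹⁰ = 282475249/9765625 reaches it, so n = 10.

10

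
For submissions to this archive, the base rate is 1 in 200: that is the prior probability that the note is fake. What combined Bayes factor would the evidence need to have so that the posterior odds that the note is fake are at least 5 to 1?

Prior odds = 0.005/0.995 = 1/199.
Target odds = 5.
Required Bayes factor = 5 ÷ (1/199) = 995.

995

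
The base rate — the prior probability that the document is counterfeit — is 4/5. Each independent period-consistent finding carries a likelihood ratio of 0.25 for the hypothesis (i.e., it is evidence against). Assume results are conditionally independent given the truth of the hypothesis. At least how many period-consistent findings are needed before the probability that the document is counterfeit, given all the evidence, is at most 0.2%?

Prior odds: 0.8 ÷ 0.2 = 4.
Likelihood ratio per period-consistent finding = 0.25.
Target posterior odds = 0.002/0.998 = 1/499.
Require 0.25ⁿ ≤ 1/499 ÷ 4 = 1/1996.
0.25⁵ = 1/1024 is still above 1/1996 but 0.25⁶ = 1/4096 is at or below it, so n = 6.

6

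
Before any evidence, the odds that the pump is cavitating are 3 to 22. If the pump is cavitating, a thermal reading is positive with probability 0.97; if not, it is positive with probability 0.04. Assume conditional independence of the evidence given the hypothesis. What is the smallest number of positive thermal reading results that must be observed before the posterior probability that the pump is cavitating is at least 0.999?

Prior odds = 3/22.
Likelihood ratio of a positive = 0.97/0.04 = 24.25.
Target posterior odds = 0.999/0.001 = 999.
Need (3/22) × 24.25ⁿ ≥ 999, i.e. 24.25ⁿ ≥ 7326.
24.25² = 588.0625 falls short of 7326 but 24.25³ = 912673/64 reaches it, so n = 3.

3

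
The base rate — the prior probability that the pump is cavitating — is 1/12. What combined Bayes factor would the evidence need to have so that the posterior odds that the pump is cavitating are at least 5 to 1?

55

Prior odds = (1/12)/(11/12) = 1/11.
Target odds = 5.
Required Bayes factor = 5 ÷ (1/11) = 55.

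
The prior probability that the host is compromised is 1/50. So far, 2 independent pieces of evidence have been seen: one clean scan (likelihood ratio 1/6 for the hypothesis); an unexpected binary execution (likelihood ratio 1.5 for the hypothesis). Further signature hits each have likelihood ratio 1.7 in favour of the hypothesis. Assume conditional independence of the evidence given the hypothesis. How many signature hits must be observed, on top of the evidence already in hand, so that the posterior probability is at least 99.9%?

Prior odds = 0.02/0.98 = 1/49.
Combined Bayes factor of the evidence already in hand = (1/6) × 1.5 = 0.25.
Odds after that evidence = (1/49) × 0.25 = 1/196.
Target odds = 0.999/0.001 = 999.
Need 1.7ⁿ ≥ 999 ÷ (1/196) = 195804.
1.7²² ≈117456 falls short of 195804 but 1.7²³ ≈199676 reaches it, so n = 23.

23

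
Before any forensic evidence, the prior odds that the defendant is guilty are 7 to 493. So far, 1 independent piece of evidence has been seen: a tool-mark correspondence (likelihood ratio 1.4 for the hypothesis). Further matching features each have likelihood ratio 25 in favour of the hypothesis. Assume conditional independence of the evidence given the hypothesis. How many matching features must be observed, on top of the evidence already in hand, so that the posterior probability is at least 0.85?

Prior odds = 7/493.
Bayes factor of the evidence already in hand = 1.4.
Odds after that evidence = (7/493) × 1.4 = 49/2465.
Target odds = 0.85/0.15 = 17/3.
Need 25ⁿ ≥ 17/3 ÷ (49/2465) = 41905/147.
25¹ = 25 falls short of 41905/147 but 25² = 625 reaches it, so n = 2.

2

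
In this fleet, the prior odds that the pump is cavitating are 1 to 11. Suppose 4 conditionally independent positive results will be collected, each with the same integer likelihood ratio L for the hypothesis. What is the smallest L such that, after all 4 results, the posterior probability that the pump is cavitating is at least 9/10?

Prior odds = 1/11.
Target odds = 0.9/0.1 = 9.
Need L⁴ ≥ 9 ÷ (1/11) = 99.
3⁴ = 81 < 99 ≤ 256 = 4⁴, so L = 4.

4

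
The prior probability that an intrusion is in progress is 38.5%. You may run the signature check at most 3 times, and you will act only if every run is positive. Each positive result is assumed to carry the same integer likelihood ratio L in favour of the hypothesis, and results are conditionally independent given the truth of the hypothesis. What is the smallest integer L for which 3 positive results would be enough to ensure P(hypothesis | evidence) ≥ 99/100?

Prior odds = 0.385/0.615 = 77/123.
Target odds = 0.99/0.01 = 99.
Need L³ ≥ 99 ÷ (77/123) = 1107/7.
5³ = 125 < 1107/7 ≤ 216 = 6³, so L = 6.

6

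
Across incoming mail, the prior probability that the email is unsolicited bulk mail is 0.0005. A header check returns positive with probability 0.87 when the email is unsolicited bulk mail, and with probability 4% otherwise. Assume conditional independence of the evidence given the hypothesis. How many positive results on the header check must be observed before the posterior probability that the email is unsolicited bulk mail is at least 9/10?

4

Prior odds = 0.0005/0.9995 = 1/1999.
Likelihood ratio of a positive result = 0.87/0.04 = 21.75.
Target odds: 0.9 ÷ 0.1 = 9.
Need (1/1999) × 21.75ⁿ ≥ 9, i.e. 21.75ⁿ ≥ 17991.
21.75³ = 658503/64 falls short of 17991 but 21.75⁴ = 57289761/256 reaches it, so n = 4.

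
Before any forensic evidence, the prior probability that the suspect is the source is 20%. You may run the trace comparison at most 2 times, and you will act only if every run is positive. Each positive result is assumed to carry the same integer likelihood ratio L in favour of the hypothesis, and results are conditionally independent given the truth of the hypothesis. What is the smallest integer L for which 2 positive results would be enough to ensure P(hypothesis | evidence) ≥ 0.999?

64

Prior odds = 0.2/0.8 = 0.25.
Target odds = 0.999/0.001 = 999.
Need L² ≥ 999 ÷ 0.25 = 3996.
63² = 3969 < 3996 ≤ 4096 = 64², so L = 64.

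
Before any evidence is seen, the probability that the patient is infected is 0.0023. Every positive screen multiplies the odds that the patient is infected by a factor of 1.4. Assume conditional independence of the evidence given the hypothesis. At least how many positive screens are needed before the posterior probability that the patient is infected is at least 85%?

Prior odds = 0.0023/0.9977 = 23/9977.
Likelihood ratio per positive screen = 1.4.
Target posterior odds = 0.85/0.15 = 17/3.
Need (23/9977) × 1.4ⁿ ≥ 17/3, i.e. 1.4ⁿ ≥ 169609/69.
1.4²³ ≈2295.86 falls short of 169609/69 but 1.4²⁴ ≈3214.2 reaches it, so n = 24.

24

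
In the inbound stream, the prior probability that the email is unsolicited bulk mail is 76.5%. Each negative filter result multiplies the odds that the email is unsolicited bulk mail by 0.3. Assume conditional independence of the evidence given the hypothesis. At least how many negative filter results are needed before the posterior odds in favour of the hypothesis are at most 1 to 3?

2

Prior odds = 0.765/0.235 = 153/47.
Likelihood ratio per negative filter result = 0.3.
Target odds = 1/3.
Require 0.3ⁿ ≤ 1/3 ÷ (153/47) = 47/459.
0.3¹ = 0.3 is still above 47/459 but 0.3² = 0.09 is at or below it, so n = 2.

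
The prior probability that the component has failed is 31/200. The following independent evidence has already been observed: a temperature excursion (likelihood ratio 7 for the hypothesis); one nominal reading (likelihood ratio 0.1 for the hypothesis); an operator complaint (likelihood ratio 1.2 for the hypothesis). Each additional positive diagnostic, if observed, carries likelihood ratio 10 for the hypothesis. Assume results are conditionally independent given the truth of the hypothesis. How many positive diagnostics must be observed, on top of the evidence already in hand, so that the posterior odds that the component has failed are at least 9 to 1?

Prior odds = 0.155/0.845 = 31/169.
Combined Bayes factor of the evidence already in hand = 7 × 0.1 × 1.2 = 0.84.
Odds after that evidence = (31/169) × 0.84 = 651/4225.
Target odds = 9.
Need 10ⁿ ≥ 9 ÷ (651/4225) = 12675/217.
10¹ = 10 falls short of 12675/217 but 10² = 100 reaches it, so n = 2.

2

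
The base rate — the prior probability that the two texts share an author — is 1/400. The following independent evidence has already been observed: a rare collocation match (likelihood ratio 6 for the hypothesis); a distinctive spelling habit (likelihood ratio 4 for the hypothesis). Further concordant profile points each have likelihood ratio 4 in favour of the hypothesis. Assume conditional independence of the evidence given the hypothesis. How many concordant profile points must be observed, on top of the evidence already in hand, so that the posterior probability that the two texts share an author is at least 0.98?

Prior odds = 0.0025/0.9975 = 1/399.
Combined Bayes factor of the evidence already in hand = 6 × 4 = 24.
Odds after that evidence = (1/399) × 24 = 8/133.
Target odds = 0.98/0.02 = 49.
Need 4ⁿ ≥ 49 ÷ (8/133) = 814.625.
4⁴ = 256 falls short of 814.625 but 4⁵ = 1024 reaches it, so n = 5.

5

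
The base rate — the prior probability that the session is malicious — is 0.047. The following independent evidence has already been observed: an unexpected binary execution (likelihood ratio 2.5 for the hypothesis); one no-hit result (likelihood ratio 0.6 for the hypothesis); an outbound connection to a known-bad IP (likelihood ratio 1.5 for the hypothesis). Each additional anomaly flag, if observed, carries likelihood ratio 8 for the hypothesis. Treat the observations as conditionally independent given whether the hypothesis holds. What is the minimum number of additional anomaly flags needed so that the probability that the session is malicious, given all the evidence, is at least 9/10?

3

Prior odds = 0.047/0.953 = 47/953.
Combined Bayes factor of the evidence already in hand = 2.5 × 0.6 × 1.5 = 2.25.
Odds after that evidence = (47/953) × 2.25 = 423/3812.
Target odds = 0.9/0.1 = 9.
Need 8ⁿ ≥ 9 ÷ (423/3812) = 3812/47.
8² = 64 falls short of 3812/47 but 8³ = 512 reaches it, so n = 3.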